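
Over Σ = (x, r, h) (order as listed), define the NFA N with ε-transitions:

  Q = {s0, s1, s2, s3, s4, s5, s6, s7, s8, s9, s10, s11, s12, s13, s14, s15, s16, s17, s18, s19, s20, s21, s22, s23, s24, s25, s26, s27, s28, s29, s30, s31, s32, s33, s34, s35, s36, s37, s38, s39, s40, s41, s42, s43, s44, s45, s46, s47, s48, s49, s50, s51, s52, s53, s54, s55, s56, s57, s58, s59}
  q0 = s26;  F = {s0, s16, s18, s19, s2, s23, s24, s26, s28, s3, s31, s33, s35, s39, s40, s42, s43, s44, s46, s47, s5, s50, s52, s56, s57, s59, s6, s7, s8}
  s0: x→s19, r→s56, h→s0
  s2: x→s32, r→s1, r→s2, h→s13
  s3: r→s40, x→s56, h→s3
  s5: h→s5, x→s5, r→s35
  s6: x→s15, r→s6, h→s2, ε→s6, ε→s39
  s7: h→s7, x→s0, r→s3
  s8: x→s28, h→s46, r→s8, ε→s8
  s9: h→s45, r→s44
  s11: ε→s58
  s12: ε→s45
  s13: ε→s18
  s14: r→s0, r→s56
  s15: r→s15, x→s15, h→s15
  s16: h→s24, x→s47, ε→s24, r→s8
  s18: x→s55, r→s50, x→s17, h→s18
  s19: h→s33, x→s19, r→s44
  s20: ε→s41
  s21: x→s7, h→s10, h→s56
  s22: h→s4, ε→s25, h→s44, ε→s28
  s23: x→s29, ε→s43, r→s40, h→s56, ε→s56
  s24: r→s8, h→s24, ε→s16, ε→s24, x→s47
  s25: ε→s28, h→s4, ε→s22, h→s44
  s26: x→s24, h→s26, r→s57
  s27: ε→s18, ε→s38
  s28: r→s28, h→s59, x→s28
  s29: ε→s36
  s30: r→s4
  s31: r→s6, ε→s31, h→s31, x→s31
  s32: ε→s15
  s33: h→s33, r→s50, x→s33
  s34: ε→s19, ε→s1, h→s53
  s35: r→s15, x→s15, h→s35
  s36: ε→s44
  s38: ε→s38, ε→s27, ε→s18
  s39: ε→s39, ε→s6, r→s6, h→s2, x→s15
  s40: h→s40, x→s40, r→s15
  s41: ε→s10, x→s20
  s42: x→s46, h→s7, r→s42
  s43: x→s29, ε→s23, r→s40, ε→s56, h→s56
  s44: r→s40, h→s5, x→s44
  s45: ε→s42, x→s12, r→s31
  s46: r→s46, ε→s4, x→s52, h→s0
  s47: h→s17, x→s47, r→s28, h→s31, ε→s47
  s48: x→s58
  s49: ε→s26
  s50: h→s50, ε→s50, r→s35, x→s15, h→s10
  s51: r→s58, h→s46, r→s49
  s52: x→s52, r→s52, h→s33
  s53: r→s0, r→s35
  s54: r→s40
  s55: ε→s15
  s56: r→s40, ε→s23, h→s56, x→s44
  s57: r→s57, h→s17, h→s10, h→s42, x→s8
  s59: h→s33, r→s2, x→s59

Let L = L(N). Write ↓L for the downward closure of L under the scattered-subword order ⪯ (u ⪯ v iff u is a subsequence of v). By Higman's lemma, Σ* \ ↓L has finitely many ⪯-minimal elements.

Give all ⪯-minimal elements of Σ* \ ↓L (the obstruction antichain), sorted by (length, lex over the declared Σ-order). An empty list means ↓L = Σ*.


min(Σ*\↓L) = [xxhrx, rhhrrr].

|Q|=60, |F|=29, |δ|=158 (39 ε).
min D↑ (26 st, q0=0, F={17}): 0:x→1,r→2,h→0 1:x→3,r→4,h→1 2:x→4,r→2,h→5 3:x→3,r→6,h→7 4:x→6,r→4,h→8 5:x→8,r→5,h→9 6:x→6,r→6,h→10 7:x→7,r→11,h→7 8:x→12,r→8,h→13 9:x→13,r→14,h→9 10:x→10,r→15,h→16 11:x→17,r→11,h→15 12:x→12,r→12,h→16 13:x→18,r→19,h→13 14:x→19,r→20,h→14 15:x→17,r→15,h→21 16:x→16,r→22,h→16 17:x→17,r→17,h→17 18:x→18,r→23,h→16 19:x→23,r→20,h→19 20:x→20,r→17,h→20 21:x→17,r→22,h→21 22:x→17,r→24,h→22 23:x→23,r→20,h→25 24:x→17,r→17,h→24 25:x→25,r→24,h→25 [Hopcroft].
'xxhrx': |S_i|=[39, 34, 25, 18, 13, 4] end={s15,s17,s32,s55} rej; 5/5 del acc.
'rhhrrr': N↓-sim [39, 34, 29, 21, 13, 3, 1] end={s15} — reject; 6/6 single-dels accept.
2 minimals (antichain).


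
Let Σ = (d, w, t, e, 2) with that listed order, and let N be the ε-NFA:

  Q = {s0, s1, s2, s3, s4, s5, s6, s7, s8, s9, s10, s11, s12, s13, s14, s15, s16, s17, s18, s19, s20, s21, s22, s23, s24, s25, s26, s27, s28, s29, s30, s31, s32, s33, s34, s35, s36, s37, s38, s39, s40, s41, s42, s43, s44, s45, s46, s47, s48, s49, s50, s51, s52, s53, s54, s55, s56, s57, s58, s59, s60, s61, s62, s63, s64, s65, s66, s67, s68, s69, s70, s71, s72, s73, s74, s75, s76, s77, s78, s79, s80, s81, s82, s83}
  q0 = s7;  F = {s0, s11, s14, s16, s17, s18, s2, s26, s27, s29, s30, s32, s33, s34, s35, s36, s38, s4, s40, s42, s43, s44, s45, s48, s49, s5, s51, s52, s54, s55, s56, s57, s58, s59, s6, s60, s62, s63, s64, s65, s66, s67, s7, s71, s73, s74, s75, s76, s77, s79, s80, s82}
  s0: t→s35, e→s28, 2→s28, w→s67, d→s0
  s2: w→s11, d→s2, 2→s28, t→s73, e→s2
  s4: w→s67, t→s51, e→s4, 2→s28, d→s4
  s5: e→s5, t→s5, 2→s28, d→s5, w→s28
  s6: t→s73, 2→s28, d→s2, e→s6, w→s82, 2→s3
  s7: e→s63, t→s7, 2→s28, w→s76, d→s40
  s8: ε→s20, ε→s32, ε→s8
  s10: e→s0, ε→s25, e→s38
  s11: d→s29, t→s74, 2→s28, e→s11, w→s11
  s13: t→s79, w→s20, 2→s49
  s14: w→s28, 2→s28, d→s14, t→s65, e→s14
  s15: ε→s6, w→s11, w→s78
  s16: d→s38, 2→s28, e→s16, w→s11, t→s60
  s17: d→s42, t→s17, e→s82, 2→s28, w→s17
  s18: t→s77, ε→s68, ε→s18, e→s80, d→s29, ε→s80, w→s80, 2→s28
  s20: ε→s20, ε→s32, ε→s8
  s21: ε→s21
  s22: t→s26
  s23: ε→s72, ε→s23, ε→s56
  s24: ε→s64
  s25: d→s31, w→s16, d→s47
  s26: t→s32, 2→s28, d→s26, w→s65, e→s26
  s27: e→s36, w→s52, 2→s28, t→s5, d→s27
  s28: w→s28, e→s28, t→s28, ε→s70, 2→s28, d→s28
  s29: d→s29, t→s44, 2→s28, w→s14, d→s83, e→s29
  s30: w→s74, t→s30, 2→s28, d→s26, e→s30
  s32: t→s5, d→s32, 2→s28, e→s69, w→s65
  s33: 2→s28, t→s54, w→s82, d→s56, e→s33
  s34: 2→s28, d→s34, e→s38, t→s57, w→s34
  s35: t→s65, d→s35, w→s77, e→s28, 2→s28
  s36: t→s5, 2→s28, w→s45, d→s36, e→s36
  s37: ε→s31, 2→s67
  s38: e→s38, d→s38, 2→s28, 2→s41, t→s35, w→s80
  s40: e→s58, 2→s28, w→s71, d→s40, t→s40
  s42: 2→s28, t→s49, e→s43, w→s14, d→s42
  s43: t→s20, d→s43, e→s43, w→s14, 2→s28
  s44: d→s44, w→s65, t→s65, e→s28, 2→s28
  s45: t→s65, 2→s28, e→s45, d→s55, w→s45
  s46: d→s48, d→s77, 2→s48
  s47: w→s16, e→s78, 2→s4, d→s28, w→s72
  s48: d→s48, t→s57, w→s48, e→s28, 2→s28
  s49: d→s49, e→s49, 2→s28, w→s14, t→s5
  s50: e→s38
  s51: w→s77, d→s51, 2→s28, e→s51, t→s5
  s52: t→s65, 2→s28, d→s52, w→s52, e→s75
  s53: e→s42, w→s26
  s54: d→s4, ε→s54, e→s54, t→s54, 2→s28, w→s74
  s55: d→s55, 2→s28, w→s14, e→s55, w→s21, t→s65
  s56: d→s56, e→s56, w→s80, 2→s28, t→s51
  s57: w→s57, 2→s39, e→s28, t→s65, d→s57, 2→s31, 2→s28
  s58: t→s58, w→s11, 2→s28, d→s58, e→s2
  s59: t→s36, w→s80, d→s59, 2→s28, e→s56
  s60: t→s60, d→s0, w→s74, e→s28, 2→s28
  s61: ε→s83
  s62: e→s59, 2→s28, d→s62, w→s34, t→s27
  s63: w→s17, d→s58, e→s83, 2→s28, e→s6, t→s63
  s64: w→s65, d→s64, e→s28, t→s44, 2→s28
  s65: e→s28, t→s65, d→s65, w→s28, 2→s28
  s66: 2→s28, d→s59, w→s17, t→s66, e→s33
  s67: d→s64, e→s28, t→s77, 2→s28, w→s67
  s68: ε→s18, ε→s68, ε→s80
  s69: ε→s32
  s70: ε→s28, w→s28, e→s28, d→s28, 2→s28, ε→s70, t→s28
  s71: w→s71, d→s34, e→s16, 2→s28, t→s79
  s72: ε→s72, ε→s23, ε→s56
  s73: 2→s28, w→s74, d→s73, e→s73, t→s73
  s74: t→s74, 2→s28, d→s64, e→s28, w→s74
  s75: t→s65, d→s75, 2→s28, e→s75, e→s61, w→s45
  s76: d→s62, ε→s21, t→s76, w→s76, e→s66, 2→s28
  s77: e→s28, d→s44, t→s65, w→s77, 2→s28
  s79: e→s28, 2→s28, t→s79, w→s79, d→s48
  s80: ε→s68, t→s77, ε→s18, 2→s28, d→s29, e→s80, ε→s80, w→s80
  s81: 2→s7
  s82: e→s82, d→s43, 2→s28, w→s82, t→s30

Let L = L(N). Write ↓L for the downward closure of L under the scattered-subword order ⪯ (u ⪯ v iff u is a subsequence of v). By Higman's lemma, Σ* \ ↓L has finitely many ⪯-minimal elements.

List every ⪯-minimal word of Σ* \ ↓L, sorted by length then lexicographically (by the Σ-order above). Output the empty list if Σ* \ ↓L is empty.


min(Σ*\↓L) = [2, dwte, wdttw, ewdww, eetwe].

|Q|=84, |F|=52, |δ|=335 (33 ε).
min D↑ (52 st, q0=0, F={4}): 0:d→1,w→2,t→0,e→3,2→4 1:d→1,w→5,t→1,e→6,2→4 2:d→7,w→2,t→2,e→8,2→4 3:d→6,w→9,t→3,e→10,2→4 4:d→4,w→4,t→4,e→4,2→4 5:d→11,w→5,t→12,e→13,2→4 6:d→6,w→14,t→6,e→15,2→4 7:d→7,w→11,t→16,e→17,2→4 8:d→17,w→9,t→8,e→18,2→4 9:d→19,w→9,t→9,e→20,2→4 10:d→15,w→20,t→21,e→10,2→4 11:d→11,w→11,t→22,e→23,2→4 12:d→24,w→12,t→12,e→4,2→4 13:d→23,w→14,t→25,e→13,2→4 14:d→26,w→14,t→27,e→14,2→4 15:d→15,w→14,t→21,e→15,2→4 16:d→16,w→28,t→29,e→30,2→4 17:d→17,w→31,t→30,e→32,2→4 18:d→32,w→20,t→33,e→18,2→4 19:d→19,w→34,t→35,e→36,2→4 20:d→36,w→20,t→37,e→20,2→4 21:d→21,w→27,t→21,e→21,2→4 22:d→22,w→22,t→38,e→4,2→4 23:d→23,w→31,t→39,e→23,2→4 24:d→24,w→24,t→22,e→4,2→4 25:d→40,w→27,t→25,e→4,2→4 26:d→26,w→34,t→41,e→26,2→4 27:d→42,w→27,t→27,e→4,2→4 28:d→28,w→28,t→38,e→43,2→4 29:d→29,w→4,t→29,e→29,2→4 30:d→30,w→44,t→29,e→30,2→4 31:d→26,w→31,t→45,e→31,2→4 32:d→32,w→31,t→46,e→32,2→4 33:d→47,w→27,t→33,e→33,2→4 34:d→34,w→4,t→38,e→34,2→4 35:d→35,w→34,t→29,e→35,2→4 36:d→36,w→34,t→48,e→36,2→4 37:d→49,w→27,t→37,e→37,2→4 38:d→38,w→4,t→38,e→4,2→4 39:d→39,w→45,t→38,e→4,2→4 40:d→40,w→50,t→39,e→4,2→4 41:d→41,w→38,t→38,e→4,2→4 42:d→42,w→38,t→41,e→4,2→4 43:d→43,w→44,t→38,e→43,2→4 44:d→51,w→44,t→38,e→44,2→4 45:d→41,w→45,t→38,e→4,2→4 46:d→46,w→45,t→29,e→46,2→4 47:d→47,w→50,t→46,e→47,2→4 48:d→48,w→38,t→29,e→48,2→4 49:d→49,w→38,t→48,e→49,2→4 50:d→42,w→50,t→45,e→4,2→4 51:d→51,w→34,t→38,e→51,2→4.
'2': N↓-sim [65, 6] end={s28,s3,s31,s39,s41,s70} rej; 1/1 deletions ∈↓L.
'dwte': N↓-sim [65, 54, 34, 16, 2] end={s28,s70} — reject; 4/4 deletions ∈↓L.
'wdttw': run [65, 57, 44, 26, 4, 2] end={s28,s70} rej; 5/5 single-dels accept.
'ewdww': N↓-sim [65, 52, 30, 19, 5, 2] end={s28,s70} rej; 5/5 deletions ∈↓L.
'eetwe': run [65, 52, 46, 22, 8, 2] end={s28,s70} ∉↓L; 5/5 single-dels accept.
5 words, ⪯-incomp.


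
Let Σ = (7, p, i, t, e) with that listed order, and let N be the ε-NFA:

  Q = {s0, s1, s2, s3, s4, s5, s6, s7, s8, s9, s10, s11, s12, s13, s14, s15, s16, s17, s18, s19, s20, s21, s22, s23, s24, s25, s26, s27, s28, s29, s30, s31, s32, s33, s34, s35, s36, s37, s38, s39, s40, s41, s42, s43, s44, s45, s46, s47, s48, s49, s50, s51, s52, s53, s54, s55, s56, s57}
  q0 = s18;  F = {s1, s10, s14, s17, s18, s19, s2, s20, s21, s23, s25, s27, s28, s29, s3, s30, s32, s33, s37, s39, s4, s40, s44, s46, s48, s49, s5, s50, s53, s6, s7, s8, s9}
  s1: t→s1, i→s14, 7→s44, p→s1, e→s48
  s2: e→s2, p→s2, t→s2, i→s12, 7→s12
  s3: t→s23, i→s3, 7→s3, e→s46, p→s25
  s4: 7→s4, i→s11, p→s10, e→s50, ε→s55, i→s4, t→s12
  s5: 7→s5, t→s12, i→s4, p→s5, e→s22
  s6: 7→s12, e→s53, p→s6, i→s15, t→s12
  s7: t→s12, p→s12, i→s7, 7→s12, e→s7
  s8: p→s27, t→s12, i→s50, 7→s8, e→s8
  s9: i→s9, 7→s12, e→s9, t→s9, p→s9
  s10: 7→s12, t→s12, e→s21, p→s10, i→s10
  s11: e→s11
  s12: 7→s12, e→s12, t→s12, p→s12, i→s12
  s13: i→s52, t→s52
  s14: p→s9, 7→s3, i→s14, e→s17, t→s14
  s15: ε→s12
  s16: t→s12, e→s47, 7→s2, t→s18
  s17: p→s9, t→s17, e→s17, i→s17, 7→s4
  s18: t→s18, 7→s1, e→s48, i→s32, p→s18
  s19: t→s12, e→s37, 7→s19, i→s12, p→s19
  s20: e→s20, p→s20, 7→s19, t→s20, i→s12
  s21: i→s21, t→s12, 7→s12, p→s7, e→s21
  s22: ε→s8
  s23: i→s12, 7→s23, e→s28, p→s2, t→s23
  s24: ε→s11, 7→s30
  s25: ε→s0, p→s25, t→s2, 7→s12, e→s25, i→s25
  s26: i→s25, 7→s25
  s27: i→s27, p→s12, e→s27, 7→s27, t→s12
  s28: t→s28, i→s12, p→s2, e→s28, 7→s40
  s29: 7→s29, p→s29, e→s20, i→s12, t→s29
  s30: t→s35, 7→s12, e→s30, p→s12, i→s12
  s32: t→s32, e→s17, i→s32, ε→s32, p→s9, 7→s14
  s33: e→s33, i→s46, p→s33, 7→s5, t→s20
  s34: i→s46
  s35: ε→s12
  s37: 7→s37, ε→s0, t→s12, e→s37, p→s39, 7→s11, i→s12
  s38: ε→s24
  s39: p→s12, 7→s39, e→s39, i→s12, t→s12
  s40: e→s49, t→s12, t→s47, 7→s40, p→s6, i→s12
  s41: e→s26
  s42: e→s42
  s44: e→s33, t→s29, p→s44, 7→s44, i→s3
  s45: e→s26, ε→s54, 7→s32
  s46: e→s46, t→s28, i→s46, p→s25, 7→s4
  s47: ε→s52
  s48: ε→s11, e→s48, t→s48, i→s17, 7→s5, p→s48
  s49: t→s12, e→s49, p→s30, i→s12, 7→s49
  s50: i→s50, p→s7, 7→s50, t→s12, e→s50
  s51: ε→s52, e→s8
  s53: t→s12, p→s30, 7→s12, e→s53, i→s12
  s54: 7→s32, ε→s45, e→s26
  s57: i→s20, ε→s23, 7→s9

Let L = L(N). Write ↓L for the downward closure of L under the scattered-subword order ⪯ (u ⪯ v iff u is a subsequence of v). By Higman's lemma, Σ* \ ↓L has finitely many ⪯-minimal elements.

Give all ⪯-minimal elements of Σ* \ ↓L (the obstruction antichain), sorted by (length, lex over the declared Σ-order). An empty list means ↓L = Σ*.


min(Σ*\↓L) = [ip7, e7t, 77ti, e7epp].

|Q|=58, |F|=33, |δ|=208 (15 ε).
min D↑ (34 st, q0=0, F={12}): 0:7→1,p→0,i→2,t→0,e→3 1:7→4,p→1,i→5,t→1,e→3 2:7→5,p→6,i→2,t→2,e→7 3:7→8,p→3,i→7,t→3,e→3 4:7→4,p→4,i→9,t→10,e→11 5:7→9,p→6,i→5,t→5,e→7 6:7→12,p→6,i→6,t→6,e→6 7:7→13,p→6,i→7,t→7,e→7 8:7→8,p→8,i→13,t→12,e→14 9:7→9,p→15,i→9,t→16,e→17 10:7→10,p→10,i→12,t→10,e→18 11:7→8,p→11,i→17,t→18,e→11 12:7→12,p→12,i→12,t→12,e→12 13:7→13,p→19,i→13,t→12,e→20 14:7→14,p→21,i→20,t→12,e→14 15:7→12,p→15,i→15,t→22,e→15 16:7→16,p→22,i→12,t→16,e→23 17:7→13,p→15,i→17,t→23,e→17 18:7→24,p→18,i→12,t→18,e→18 19:7→12,p→19,i→19,t→12,e→25 20:7→20,p→26,i→20,t→12,e→20 21:7→21,p→12,i→21,t→12,e→21 22:7→12,p→22,i→12,t→22,e→22 23:7→27,p→22,i→12,t→23,e→23 24:7→24,p→24,i→12,t→12,e→28 25:7→12,p→26,i→25,t→12,e→25 26:7→12,p→12,i→26,t→12,e→26 27:7→27,p→29,i→12,t→12,e→30 28:7→28,p→31,i→12,t→12,e→28 29:7→12,p→29,i→12,t→12,e→32 30:7→30,p→33,i→12,t→12,e→30 31:7→31,p→12,i→12,t→12,e→31 32:7→12,p→33,i→12,t→12,e→32 33:7→12,p→12,i→12,t→12,e→33 (ε-aug+det+¬).
'ip7': N↓-sim [42, 29, 13, 1] end={s12} rej; 3/3 del acc.
'e7t': |S_i|=[42, 34, 25, 4] end={s12,s35,s47,s52} rej; 3/3 single-dels accept.
'77ti': run [42, 40, 35, 20, 2] end={s12,s15} rej; 4/4 single-dels accept.
'e7epp': N↓-sim [42, 34, 25, 15, 6, 1] end={s12} rej; 5/5 deletions ∈↓L.
4 minimals (antichain).


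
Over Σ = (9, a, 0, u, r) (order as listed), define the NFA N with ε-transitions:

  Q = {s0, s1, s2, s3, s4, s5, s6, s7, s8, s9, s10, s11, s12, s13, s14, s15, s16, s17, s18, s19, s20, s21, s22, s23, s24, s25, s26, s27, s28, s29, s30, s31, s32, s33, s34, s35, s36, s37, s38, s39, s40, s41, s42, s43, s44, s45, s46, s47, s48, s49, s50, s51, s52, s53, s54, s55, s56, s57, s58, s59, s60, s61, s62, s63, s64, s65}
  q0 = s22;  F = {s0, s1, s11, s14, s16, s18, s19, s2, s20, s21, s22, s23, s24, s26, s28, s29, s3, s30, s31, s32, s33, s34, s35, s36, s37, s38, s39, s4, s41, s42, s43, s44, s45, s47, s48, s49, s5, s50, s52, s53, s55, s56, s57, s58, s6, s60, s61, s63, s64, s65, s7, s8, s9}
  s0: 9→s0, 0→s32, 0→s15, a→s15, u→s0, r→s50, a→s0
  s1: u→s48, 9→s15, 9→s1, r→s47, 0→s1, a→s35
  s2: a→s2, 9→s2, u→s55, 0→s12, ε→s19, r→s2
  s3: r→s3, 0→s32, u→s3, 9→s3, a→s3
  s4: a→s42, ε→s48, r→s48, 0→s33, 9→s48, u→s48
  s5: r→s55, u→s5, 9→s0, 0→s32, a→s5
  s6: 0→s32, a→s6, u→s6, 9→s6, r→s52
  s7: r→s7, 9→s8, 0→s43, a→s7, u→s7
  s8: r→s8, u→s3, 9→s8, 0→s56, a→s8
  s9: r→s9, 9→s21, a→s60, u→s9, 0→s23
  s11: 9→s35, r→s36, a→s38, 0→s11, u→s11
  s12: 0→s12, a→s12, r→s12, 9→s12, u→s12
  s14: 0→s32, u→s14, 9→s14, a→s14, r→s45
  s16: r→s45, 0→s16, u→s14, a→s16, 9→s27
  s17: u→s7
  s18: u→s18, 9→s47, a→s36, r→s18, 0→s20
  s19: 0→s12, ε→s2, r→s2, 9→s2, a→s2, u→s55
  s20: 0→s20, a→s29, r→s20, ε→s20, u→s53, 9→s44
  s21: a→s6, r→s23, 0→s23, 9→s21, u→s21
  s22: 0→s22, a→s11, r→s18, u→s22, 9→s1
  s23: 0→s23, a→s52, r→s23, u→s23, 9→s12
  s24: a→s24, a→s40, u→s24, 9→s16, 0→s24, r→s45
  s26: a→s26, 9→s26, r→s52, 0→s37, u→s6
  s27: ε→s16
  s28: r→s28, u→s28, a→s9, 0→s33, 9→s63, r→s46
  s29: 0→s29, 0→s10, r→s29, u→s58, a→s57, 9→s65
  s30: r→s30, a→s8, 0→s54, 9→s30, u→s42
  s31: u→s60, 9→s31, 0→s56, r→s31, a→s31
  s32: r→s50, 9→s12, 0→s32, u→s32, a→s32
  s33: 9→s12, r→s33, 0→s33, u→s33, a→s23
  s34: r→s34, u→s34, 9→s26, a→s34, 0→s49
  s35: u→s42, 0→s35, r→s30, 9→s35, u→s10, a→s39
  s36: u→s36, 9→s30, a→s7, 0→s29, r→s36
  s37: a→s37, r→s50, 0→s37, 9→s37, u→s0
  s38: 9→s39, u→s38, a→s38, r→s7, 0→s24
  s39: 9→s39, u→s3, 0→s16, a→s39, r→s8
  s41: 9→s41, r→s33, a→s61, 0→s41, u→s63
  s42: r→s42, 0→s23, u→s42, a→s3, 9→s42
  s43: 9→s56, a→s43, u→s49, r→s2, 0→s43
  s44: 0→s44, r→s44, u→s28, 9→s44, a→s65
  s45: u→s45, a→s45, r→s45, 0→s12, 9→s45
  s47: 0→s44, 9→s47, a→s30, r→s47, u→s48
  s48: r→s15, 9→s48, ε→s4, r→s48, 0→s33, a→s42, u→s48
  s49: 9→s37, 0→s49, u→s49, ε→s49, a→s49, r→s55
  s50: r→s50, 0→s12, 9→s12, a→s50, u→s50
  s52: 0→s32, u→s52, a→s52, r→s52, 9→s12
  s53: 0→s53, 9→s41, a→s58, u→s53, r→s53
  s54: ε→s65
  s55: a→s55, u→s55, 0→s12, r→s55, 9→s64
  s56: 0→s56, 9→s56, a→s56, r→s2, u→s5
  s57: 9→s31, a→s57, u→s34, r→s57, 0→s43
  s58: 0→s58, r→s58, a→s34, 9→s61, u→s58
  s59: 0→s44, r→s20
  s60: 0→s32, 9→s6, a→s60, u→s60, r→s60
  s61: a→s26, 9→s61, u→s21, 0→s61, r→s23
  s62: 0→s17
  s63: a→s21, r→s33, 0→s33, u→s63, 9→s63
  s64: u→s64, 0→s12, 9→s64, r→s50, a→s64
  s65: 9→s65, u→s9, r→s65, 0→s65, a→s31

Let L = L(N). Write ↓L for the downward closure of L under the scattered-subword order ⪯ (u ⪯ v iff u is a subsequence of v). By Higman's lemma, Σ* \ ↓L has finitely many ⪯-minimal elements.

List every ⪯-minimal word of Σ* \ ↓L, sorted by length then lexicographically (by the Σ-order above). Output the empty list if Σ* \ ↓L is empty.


A = [9u09, aa0r0, r0u9r9].

|Q|=66, |F|=53, |δ|=290 (8 ε).
min D↑ (52 st, q0=0, F={24}): 0:9→1,a→2,0→0,u→0,r→3 1:9→1,a→4,0→1,u→5,r→6 2:9→4,a→7,0→2,u→2,r→8 3:9→6,a→8,0→9,u→3,r→3 4:9→4,a→10,0→4,u→11,r→12 5:9→5,a→11,0→13,u→5,r→5 6:9→6,a→12,0→14,u→5,r→6 7:9→10,a→7,0→15,u→7,r→16 8:9→12,a→16,0→17,u→8,r→8 9:9→14,a→17,0→9,u→18,r→9 10:9→10,a→10,0→19,u→20,r→21 11:9→11,a→20,0→22,u→11,r→11 12:9→12,a→21,0→23,u→11,r→12 13:9→24,a→22,0→13,u→13,r→13 14:9→14,a→23,0→14,u→25,r→14 15:9→19,a→15,0→15,u→15,r→26 16:9→21,a→16,0→27,u→16,r→16 17:9→23,a→28,0→17,u→29,r→17 18:9→30,a→29,0→18,u→18,r→18 19:9→19,a→19,0→19,u→31,r→26 20:9→20,a→20,0→32,u→20,r→20 21:9→21,a→21,0→33,u→20,r→21 22:9→24,a→34,0→22,u→22,r→22 23:9→23,a→35,0→23,u→36,r→23 24:9→24,a→24,0→24,u→24,r→24 25:9→37,a→36,0→13,u→25,r→25 26:9→26,a→26,0→24,u→26,r→26 27:9→33,a→27,0→27,u→38,r→39 28:9→35,a→28,0→27,u→40,r→28 29:9→41,a→40,0→29,u→29,r→29 30:9→30,a→41,0→30,u→37,r→13 31:9→31,a→31,0→32,u→31,r→26 32:9→24,a→32,0→32,u→32,r→42 33:9→33,a→33,0→33,u→43,r→39 34:9→24,a→34,0→32,u→34,r→34 35:9→35,a→35,0→33,u→44,r→35 36:9→45,a→44,0→22,u→36,r→36 37:9→37,a→45,0→13,u→37,r→13 38:9→46,a→38,0→38,u→38,r→47 39:9→39,a→39,0→24,u→47,r→39 40:9→48,a→40,0→38,u→40,r→40 41:9→41,a→48,0→41,u→45,r→22 42:9→24,a→42,0→24,u→42,r→42 43:9→49,a→43,0→32,u→43,r→47 44:9→50,a→44,0→32,u→44,r→44 45:9→45,a→50,0→22,u→45,r→22 46:9→46,a→46,0→46,u→49,r→42 47:9→51,a→47,0→24,u→47,r→47 48:9→48,a→48,0→46,u→50,r→34 49:9→49,a→49,0→32,u→49,r→42 50:9→50,a→50,0→32,u→50,r→34 51:9→51,a→51,0→24,u→51,r→42.
'9u09': |S_i|=[60, 44, 25, 7, 1] end={s12} rej; 4/4 single-dels accept.
'aa0r0': run [60, 46, 32, 20, 7, 1] end={s12} ∉↓L; 5/5 single-dels accept.
'r0u9r9': |S_i|=[60, 49, 38, 26, 16, 6, 1] end={s12} rej; 6/6 single-dels accept.
3 minimals (antichain).


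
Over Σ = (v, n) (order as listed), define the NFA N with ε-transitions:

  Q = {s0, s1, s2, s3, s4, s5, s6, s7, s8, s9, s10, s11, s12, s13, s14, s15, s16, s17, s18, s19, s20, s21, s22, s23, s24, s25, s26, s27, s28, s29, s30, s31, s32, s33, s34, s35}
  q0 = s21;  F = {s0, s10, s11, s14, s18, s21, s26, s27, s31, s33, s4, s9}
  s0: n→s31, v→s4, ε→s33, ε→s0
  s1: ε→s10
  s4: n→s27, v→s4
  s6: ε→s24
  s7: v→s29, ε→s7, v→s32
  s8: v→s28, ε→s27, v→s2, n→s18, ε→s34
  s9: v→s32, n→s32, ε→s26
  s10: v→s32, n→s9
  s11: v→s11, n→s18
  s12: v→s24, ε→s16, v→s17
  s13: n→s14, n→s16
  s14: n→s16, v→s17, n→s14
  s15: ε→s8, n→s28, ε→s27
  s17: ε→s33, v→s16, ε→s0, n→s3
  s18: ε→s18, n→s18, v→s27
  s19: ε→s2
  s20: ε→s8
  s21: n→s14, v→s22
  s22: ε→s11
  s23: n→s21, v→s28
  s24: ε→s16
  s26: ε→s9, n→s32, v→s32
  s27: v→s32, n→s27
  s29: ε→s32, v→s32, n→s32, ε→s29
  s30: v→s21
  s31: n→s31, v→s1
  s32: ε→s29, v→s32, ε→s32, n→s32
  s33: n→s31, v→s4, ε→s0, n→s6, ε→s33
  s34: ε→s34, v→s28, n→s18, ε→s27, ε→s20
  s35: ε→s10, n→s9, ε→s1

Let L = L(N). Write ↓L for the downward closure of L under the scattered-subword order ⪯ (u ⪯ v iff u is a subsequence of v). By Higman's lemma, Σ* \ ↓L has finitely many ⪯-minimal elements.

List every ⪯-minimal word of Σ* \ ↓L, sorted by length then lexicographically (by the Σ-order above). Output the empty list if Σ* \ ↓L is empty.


|Q|=36, |F|=12, |δ|=78 (30 ε).
min D↑ (11 st, q0=0, F={8}): 0:v→1,n→2 1:v→1,n→3 2:v→4,n→2 3:v→5,n→3 4:v→6,n→7 5:v→8,n→5 6:v→6,n→5 7:v→9,n→7 8:v→8,n→8 9:v→8,n→10 10:v→8,n→8 [Hopcroft].
'vnvv': N↓-sim [21, 19, 13, 7, 2] end={s29,s32} ∉↓L; 4/4 single-dels accept.
'nvvnv': N↓-sim [21, 18, 16, 9, 5, 2] end={s29,s32} ∉↓L; 5/5 deletions ∈↓L.
'nvnvnn': run [21, 18, 16, 12, 6, 4, 2] end={s29,s32} ∉↓L; 6/6 deletions ∈↓L.
3 words, ⪯-incomp.

min(Σ*\↓L) = [vnvv, nvvnv, nvnvnn].


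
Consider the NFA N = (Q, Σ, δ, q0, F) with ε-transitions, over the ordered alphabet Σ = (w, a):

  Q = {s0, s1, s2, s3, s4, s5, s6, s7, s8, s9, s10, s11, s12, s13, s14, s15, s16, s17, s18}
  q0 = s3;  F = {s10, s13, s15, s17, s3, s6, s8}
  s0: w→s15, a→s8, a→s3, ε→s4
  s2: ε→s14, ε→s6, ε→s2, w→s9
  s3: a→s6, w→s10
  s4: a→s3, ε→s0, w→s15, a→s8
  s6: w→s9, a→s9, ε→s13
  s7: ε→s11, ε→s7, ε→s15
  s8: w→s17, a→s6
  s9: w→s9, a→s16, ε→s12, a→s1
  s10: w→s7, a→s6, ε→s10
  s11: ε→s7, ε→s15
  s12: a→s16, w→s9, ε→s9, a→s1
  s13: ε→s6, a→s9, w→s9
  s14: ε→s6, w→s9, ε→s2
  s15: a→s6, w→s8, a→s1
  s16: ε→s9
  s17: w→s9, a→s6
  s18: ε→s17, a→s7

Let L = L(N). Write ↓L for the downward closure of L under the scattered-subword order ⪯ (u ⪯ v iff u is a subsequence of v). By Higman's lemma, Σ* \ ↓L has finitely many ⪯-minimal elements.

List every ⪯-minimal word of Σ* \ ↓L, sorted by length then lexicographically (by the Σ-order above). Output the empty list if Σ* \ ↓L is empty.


|Q|=19, |F|=7, |δ|=49 (19 ε).
min D↑ (7 st, q0=0, F={4}): 0:w→1,a→2 1:w→3,a→2 2:w→4,a→4 3:w→5,a→2 4:w→4,a→4 5:w→6,a→2 6:w→4,a→2.
'aw': run [13, 6, 4] end={s1,s12,s16,s9} ∉↓L; 2/2 del acc.
'aa': run [13, 6, 4] end={s1,s12,s16,s9} rej; 2/2 deletions ∈↓L.
'wwwww': run [13, 12, 11, 8, 7, 4] end={s1,s12,s16,s9} rej; 5/5 deletions ∈↓L.
3 obstructions.

A = [aw, aa, wwwww].


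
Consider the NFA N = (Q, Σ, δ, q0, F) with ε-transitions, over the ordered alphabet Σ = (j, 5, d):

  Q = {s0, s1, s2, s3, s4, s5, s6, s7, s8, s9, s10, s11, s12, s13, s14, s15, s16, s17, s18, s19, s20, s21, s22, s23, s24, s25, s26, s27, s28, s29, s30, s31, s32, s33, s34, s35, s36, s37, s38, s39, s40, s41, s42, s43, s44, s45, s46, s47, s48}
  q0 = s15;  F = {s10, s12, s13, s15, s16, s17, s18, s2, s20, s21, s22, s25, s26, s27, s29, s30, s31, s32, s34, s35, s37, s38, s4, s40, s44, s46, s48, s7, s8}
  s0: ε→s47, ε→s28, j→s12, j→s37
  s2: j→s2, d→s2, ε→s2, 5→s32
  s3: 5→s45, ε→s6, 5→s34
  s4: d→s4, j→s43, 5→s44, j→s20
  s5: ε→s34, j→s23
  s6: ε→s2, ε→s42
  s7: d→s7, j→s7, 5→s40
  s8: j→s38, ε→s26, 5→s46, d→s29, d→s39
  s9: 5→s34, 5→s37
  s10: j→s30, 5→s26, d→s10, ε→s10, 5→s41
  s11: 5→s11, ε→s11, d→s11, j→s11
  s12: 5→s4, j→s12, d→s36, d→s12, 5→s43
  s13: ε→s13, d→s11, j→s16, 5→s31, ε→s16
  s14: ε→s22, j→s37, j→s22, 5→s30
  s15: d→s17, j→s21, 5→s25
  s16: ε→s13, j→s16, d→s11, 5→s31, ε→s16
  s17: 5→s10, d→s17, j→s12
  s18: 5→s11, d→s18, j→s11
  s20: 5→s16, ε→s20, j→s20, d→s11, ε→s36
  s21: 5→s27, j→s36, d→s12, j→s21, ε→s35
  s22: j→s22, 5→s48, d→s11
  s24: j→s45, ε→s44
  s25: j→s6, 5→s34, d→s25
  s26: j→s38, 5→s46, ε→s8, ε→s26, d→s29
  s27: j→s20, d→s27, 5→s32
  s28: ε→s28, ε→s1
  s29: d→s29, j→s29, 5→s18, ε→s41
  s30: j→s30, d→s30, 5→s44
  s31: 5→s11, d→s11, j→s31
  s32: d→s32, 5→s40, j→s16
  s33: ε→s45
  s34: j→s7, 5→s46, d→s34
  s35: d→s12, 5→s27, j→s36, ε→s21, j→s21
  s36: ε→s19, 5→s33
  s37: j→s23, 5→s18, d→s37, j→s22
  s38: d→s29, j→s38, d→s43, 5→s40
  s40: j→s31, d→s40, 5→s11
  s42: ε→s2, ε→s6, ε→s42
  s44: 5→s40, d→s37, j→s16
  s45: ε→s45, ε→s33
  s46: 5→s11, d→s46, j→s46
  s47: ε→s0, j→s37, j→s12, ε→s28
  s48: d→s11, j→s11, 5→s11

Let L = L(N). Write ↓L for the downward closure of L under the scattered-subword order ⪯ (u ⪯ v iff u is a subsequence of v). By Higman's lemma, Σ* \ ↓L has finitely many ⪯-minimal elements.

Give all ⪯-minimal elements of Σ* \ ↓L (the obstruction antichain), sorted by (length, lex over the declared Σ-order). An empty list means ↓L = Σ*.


A = [j5jd, 5555, d55d5j].

|Q|=49, |F|=29, |δ|=147 (34 ε).
min D↑ (27 st, q0=0, F={17}): 0:j→1,5→2,d→3 1:j→1,5→4,d→5 2:j→6,5→7,d→2 3:j→5,5→8,d→3 4:j→9,5→10,d→4 5:j→5,5→11,d→5 6:j→6,5→10,d→6 7:j→12,5→13,d→7 8:j→14,5→15,d→8 9:j→9,5→16,d→17 10:j→16,5→18,d→10 11:j→9,5→19,d→11 12:j→12,5→18,d→12 13:j→13,5→17,d→13 14:j→14,5→19,d→14 15:j→20,5→13,d→21 16:j→16,5→22,d→17 17:j→17,5→17,d→17 18:j→22,5→17,d→18 19:j→16,5→18,d→23 20:j→20,5→18,d→21 21:j→21,5→24,d→21 22:j→22,5→17,d→17 23:j→25,5→24,d→23 24:j→17,5→17,d→24 25:j→25,5→26,d→17 26:j→17,5→17,d→17 [Hopcroft].
'j5jd': N↓-sim [40, 32, 20, 13, 1] end={s11} ∉↓L; 4/4 single-dels accept.
'5555': run [40, 35, 24, 6, 1] end={s11} — reject; 4/4 deletions ∈↓L.
'd55d5j': |S_i|=[40, 37, 30, 21, 13, 3, 1] end={s11} ∉↓L; 6/6 deletions ∈↓L.
3 minimals (antichain).


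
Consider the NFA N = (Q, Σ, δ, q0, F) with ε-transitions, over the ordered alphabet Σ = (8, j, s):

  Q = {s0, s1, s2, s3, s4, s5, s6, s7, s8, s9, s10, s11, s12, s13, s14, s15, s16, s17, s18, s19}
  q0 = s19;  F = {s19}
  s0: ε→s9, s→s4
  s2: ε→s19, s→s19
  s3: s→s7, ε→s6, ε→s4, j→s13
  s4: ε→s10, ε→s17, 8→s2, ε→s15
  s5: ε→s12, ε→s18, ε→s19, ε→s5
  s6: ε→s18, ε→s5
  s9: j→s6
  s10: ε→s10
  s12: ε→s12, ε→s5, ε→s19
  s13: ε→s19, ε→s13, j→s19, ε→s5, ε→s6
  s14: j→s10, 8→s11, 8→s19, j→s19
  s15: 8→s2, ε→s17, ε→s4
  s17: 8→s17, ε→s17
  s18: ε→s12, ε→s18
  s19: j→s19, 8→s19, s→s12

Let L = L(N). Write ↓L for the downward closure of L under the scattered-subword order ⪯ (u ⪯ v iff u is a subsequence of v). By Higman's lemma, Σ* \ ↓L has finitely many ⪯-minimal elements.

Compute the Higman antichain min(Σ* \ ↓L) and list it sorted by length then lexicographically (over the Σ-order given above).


min(Σ*\↓L) = [].

|Q|=20, |F|=1, |δ|=42 (26 ε).
min D↑ (1 st, q0=0, F={}): 0:8→0,j→0,s→0 (ε-aug+det+¬).
L(D↑) = ∅ ⇒ ↓L = Σ*.


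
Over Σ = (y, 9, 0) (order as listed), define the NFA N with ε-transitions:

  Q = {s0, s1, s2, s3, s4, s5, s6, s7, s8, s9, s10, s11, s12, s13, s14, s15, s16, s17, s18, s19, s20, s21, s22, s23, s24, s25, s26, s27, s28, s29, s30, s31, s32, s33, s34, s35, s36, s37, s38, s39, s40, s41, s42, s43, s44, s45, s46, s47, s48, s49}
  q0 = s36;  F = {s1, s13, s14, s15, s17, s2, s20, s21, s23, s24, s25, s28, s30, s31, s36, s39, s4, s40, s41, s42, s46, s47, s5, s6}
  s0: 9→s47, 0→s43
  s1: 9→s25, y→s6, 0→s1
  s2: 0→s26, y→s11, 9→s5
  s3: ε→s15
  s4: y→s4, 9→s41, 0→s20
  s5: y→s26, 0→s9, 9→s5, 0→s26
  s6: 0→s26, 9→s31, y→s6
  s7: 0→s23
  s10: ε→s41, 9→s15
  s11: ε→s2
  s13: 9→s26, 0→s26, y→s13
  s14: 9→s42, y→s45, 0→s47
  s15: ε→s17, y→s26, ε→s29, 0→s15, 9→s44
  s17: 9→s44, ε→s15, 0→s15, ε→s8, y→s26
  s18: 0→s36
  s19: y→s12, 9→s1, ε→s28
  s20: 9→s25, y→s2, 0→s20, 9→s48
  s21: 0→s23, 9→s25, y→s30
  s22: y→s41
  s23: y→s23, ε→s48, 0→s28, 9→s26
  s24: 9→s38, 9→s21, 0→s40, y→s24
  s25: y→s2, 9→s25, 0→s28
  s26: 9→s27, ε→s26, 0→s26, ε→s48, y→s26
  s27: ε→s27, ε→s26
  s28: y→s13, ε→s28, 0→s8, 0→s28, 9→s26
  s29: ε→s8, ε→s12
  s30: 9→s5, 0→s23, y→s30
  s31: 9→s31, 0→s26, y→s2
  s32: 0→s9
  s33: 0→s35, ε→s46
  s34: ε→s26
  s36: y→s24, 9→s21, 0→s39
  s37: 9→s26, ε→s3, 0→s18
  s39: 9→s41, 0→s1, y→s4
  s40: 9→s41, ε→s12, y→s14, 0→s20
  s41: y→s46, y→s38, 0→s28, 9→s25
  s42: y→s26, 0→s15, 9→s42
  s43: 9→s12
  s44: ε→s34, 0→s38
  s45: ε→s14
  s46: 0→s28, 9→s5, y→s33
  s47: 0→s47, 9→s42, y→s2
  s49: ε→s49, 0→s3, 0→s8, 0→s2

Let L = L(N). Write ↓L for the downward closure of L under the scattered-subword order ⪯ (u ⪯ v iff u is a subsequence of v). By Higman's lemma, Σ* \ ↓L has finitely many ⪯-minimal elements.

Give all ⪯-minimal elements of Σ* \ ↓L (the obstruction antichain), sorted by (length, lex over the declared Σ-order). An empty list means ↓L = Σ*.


A = [909, 9y9y, 9y90, 99y0, 00y0, y0y9y].

|Q|=50, |F|=24, |δ|=120 (23 ε).
min D↑ (24 st, q0=0, F={16}): 0:y→1,9→2,0→3 1:y→1,9→2,0→4 2:y→5,9→6,0→7 3:y→8,9→9,0→10 4:y→11,9→9,0→12 5:y→5,9→13,0→7 6:y→14,9→6,0→15 7:y→7,9→16,0→15 8:y→8,9→9,0→12 9:y→17,9→6,0→15 10:y→18,9→6,0→10 11:y→11,9→19,0→20 12:y→14,9→6,0→12 13:y→16,9→13,0→16 14:y→14,9→13,0→16 15:y→21,9→16,0→15 16:y→16,9→16,0→16 17:y→17,9→13,0→15 18:y→18,9→22,0→16 19:y→16,9→19,0→23 20:y→14,9→19,0→20 21:y→21,9→16,0→16 22:y→14,9→22,0→16 23:y→16,9→16,0→23 [Hopcroft].
'909': run [38, 27, 16, 6] end={s26,s27,s34,s38,s44,s48} ∉↓L; 3/3 single-dels accept.
'9y9y': N↓-sim [38, 27, 16, 5, 3] end={s26,s27,s48} rej; 4/4 single-dels accept.
'9y90': N↓-sim [38, 27, 16, 5, 4] end={s26,s27,s48,s9} ∉↓L; 4/4 deletions ∈↓L.
'99y0': |S_i|=[38, 27, 20, 8, 4] end={s26,s27,s48,s9} rej; 4/4 single-dels accept.
'00y0': N↓-sim [38, 34, 25, 10, 4] end={s26,s27,s48,s9} — reject; 4/4 deletions ∈↓L.
'y0y9y': run [38, 35, 29, 25, 14, 3] end={s26,s27,s48} ∉↓L; 5/5 deletions ∈↓L.
6 obstructions.


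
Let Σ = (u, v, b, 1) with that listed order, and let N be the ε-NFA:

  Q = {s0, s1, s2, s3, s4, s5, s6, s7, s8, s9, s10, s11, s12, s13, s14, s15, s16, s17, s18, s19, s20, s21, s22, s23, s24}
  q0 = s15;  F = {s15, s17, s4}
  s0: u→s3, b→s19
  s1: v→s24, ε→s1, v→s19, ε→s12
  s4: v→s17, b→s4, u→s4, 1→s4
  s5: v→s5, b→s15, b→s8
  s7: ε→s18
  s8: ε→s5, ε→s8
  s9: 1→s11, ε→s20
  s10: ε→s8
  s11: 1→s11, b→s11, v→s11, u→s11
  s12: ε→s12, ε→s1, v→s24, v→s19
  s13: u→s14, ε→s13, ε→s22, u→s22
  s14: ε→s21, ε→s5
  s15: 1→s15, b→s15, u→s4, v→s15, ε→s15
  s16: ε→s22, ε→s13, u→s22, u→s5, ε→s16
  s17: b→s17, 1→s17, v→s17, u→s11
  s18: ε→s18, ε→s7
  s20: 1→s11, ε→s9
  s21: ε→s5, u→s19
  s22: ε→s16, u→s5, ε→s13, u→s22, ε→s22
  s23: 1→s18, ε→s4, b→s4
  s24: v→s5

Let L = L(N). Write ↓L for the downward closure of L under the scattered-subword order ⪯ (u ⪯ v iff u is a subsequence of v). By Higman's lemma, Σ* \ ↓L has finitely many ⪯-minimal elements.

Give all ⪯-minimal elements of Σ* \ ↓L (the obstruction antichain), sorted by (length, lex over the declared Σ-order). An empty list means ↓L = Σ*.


Antichain: [uvu].

|Q|=25, |F|=3, |δ|=62 (25 ε).
min D↑ (4 st, q0=0, F={3}): 0:u→1,v→0,b→0,1→0 1:u→1,v→2,b→1,1→1 2:u→3,v→2,b→2,1→2 3:u→3,v→3,b→3,1→3.
'uvu': |S_i|=[4, 3, 2, 1] end={s11} — reject; 3/3 single-dels accept.
1 obstructions.


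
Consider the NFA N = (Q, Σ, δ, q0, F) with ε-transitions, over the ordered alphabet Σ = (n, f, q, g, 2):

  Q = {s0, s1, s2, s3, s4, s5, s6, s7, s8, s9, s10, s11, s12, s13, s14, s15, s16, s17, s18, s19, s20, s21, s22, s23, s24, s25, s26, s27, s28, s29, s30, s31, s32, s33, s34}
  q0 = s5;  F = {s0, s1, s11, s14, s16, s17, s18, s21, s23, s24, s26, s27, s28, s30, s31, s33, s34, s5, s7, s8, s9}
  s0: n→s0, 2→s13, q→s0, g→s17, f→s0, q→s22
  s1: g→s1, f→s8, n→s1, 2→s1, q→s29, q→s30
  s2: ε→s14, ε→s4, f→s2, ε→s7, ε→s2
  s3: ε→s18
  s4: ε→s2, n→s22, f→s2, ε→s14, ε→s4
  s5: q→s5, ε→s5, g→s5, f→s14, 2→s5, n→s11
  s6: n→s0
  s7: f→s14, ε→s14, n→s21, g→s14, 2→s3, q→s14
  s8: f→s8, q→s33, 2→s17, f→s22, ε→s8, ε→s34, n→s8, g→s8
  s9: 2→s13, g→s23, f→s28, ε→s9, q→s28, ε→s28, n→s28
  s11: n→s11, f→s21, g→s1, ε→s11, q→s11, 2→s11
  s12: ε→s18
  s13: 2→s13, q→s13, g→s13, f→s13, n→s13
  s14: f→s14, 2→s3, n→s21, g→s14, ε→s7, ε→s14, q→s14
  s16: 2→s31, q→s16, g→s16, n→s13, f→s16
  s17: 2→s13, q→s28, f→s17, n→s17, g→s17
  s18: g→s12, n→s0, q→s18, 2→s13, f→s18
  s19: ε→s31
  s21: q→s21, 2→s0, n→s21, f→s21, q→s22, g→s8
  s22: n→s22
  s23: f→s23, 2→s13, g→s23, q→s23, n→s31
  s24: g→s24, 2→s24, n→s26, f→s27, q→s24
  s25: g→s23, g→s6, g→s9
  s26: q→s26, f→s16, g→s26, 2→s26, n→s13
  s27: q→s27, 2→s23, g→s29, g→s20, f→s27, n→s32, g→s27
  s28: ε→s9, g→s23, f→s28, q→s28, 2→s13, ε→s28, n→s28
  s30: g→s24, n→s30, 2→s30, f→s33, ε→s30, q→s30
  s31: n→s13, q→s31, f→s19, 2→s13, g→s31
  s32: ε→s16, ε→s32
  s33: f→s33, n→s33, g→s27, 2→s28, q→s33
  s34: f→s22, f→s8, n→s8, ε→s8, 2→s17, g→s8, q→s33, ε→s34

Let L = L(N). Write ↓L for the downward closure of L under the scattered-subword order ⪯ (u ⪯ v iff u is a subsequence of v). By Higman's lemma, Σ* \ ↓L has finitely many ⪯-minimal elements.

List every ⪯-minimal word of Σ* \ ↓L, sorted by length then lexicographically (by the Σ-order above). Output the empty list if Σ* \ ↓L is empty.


|Q|=35, |F|=21, |δ|=151 (26 ε).
min D↑ (19 st, q0=0, F={9}): 0:n→1,f→2,q→0,g→0,2→0 1:n→1,f→3,q→1,g→4,2→1 2:n→3,f→2,q→2,g→2,2→5 3:n→3,f→3,q→3,g→6,2→7 4:n→4,f→6,q→8,g→4,2→4 5:n→7,f→5,q→5,g→5,2→9 6:n→6,f→6,q→10,g→6,2→11 7:n→7,f→7,q→7,g→11,2→9 8:n→8,f→10,q→8,g→12,2→8 9:n→9,f→9,q→9,g→9,2→9 10:n→10,f→10,q→10,g→13,2→14 11:n→11,f→11,q→14,g→11,2→9 12:n→15,f→13,q→12,g→12,2→12 13:n→16,f→13,q→13,g→13,2→17 14:n→14,f→14,q→14,g→17,2→9 15:n→9,f→16,q→15,g→15,2→15 16:n→9,f→16,q→16,g→16,2→18 17:n→18,f→17,q→17,g→17,2→9 18:n→9,f→18,q→18,g→18,2→9 [Hopcroft].
'f22': N↓-sim [29, 23, 12, 1] end={s13} rej; 3/3 single-dels accept.
'ngqgnn': run [29, 23, 20, 15, 11, 6, 1] end={s13} — reject; 6/6 single-dels accept.
2 words, ⪯-incomp.

Antichain: [f22, ngqgnn].


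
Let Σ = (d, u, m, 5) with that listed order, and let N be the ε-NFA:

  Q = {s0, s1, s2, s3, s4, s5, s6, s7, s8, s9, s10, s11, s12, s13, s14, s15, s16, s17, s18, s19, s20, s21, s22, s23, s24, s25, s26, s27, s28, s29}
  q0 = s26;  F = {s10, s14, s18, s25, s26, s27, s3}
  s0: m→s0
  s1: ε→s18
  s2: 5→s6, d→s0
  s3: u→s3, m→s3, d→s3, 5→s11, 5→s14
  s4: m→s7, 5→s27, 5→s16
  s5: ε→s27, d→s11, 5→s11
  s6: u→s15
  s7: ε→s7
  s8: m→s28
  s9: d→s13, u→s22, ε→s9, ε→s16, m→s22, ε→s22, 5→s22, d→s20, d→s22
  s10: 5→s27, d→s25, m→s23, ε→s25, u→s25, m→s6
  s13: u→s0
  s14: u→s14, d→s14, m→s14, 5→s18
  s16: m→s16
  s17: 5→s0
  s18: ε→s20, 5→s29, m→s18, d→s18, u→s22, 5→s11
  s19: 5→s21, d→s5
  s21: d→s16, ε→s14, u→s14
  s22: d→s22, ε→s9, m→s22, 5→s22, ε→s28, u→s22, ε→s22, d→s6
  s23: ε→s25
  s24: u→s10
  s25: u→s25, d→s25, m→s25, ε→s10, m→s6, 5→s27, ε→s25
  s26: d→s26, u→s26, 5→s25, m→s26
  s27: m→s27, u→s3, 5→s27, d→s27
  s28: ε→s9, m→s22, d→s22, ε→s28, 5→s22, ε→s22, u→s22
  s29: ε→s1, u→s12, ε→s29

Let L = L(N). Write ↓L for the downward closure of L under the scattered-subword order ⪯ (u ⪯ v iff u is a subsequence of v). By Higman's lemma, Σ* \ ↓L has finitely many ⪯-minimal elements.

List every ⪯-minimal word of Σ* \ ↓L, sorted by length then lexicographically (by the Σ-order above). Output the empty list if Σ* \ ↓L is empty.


|Q|=30, |F|=7, |δ|=86 (20 ε).
min D↑ (7 st, q0=0, F={6}): 0:d→0,u→0,m→0,5→1 1:d→1,u→1,m→1,5→2 2:d→2,u→3,m→2,5→2 3:d→3,u→3,m→3,5→4 4:d→4,u→4,m→4,5→5 5:d→5,u→6,m→5,5→5 6:d→6,u→6,m→6,5→6.
'55u55u': |S_i|=[21, 20, 17, 16, 15, 14, 10] end={s0,s12,s13,s15,s16,s20,s22,s28,s6,s9} rej; 6/6 deletions ∈↓L.
1 obstructions.

min(Σ*\↓L) = [55u55u].


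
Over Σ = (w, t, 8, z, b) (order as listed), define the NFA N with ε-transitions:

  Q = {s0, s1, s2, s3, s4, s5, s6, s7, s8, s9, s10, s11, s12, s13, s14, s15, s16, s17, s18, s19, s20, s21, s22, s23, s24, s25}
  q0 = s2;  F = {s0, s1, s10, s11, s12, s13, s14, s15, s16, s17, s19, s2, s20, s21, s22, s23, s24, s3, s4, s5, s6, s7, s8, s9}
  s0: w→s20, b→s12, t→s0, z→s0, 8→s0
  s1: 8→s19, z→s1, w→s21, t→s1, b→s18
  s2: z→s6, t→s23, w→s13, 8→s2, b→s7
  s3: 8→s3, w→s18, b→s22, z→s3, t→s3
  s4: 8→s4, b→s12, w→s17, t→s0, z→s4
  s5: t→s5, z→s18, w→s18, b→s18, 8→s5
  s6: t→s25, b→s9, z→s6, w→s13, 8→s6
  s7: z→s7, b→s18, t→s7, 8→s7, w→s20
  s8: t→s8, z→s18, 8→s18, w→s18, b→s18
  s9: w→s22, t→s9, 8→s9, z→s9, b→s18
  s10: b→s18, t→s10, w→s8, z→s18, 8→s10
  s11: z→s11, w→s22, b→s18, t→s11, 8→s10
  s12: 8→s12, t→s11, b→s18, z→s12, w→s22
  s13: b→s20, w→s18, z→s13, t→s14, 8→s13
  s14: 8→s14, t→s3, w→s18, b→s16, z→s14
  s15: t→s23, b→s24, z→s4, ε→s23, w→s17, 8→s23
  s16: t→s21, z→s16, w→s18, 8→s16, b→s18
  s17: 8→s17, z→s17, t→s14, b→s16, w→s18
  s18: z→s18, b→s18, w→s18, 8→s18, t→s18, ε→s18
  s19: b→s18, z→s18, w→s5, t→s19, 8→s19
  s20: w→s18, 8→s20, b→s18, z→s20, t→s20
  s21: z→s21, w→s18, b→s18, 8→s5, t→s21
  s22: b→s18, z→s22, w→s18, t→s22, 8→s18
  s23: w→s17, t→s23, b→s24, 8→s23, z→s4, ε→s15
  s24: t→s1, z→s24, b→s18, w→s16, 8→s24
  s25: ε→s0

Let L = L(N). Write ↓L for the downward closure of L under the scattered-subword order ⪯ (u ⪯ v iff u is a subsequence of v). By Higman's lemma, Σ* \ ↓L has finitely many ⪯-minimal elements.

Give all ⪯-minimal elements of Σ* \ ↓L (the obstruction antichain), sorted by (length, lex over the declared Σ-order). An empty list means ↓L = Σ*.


|Q|=26, |F|=24, |δ|=129 (4 ε).
min D↑ (24 st, q0=0, F={5}): 0:w→1,t→2,8→0,z→3,b→4 1:w→5,t→6,8→1,z→1,b→7 2:w→8,t→2,8→2,z→9,b→10 3:w→1,t→11,8→3,z→3,b→12 4:w→7,t→4,8→4,z→4,b→5 5:w→5,t→5,8→5,z→5,b→5 6:w→5,t→13,8→6,z→6,b→14 7:w→5,t→7,8→7,z→7,b→5 8:w→5,t→6,8→8,z→8,b→14 9:w→8,t→11,8→9,z→9,b→15 10:w→14,t→16,8→10,z→10,b→5 11:w→7,t→11,8→11,z→11,b→15 12:w→17,t→12,8→12,z→12,b→5 13:w→5,t→13,8→13,z→13,b→17 14:w→5,t→18,8→14,z→14,b→5 15:w→17,t→19,8→15,z→15,b→5 16:w→18,t→16,8→20,z→16,b→5 17:w→5,t→17,8→5,z→17,b→5 18:w→5,t→18,8→21,z→18,b→5 19:w→17,t→19,8→22,z→19,b→5 20:w→21,t→20,8→20,z→5,b→5 21:w→5,t→21,8→21,z→5,b→5 22:w→23,t→22,8→22,z→5,b→5 23:w→5,t→23,8→5,z→5,b→5 [Hopcroft].
'ww': |S_i|=[26, 11, 1] end={s18} — reject; 2/2 single-dels accept.
'bb': N↓-sim [26, 15, 1] end={s18} rej; 2/2 deletions ∈↓L.
'ztwb': N↓-sim [26, 23, 18, 6, 1] end={s18} — reject; 4/4 single-dels accept.
'zbw8': run [26, 23, 11, 3, 1] end={s18} — reject; 4/4 single-dels accept.
'wttb8': N↓-sim [26, 11, 9, 7, 2, 1] end={s18} — reject; 5/5 del acc.
'tbt8z': |S_i|=[26, 23, 12, 9, 5, 1] end={s18} rej; 5/5 del acc.
6 words, ⪯-incomp.

A = [ww, bb, ztwb, zbw8, wttb8, tbt8z].
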